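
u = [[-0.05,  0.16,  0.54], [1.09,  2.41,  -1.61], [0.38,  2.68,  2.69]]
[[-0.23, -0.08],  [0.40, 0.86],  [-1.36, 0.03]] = u@ [[-0.25,  -0.28], [-0.02,  0.31], [-0.45,  -0.26]]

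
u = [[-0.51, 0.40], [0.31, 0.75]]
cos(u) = [[0.81, -0.04], [-0.03, 0.68]]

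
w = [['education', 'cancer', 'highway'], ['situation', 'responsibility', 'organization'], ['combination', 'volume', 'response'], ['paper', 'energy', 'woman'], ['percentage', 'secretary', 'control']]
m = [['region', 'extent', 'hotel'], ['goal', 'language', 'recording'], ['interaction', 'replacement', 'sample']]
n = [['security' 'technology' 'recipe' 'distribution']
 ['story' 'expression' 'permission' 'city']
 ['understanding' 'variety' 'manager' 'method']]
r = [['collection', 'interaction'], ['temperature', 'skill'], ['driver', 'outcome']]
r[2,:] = ['driver', 'outcome']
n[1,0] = 'story'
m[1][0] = 'goal'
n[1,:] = ['story', 'expression', 'permission', 'city']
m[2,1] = 'replacement'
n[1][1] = 'expression'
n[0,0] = 'security'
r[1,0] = 'temperature'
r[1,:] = ['temperature', 'skill']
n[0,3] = 'distribution'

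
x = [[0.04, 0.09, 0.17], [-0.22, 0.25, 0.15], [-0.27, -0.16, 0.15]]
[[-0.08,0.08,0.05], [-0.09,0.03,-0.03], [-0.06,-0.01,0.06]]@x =[[-0.03, 0.0, 0.01], [-0.00, 0.0, -0.02], [-0.02, -0.02, -0.0]]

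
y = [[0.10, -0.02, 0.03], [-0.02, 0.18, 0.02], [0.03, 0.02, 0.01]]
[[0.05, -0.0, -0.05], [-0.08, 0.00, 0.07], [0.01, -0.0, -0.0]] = y @ [[0.3, -0.02, -0.26], [-0.45, 0.02, 0.39], [0.53, -0.03, -0.46]]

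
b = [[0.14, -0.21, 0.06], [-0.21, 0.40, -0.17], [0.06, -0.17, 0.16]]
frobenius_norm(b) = 0.60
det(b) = 0.00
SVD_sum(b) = [[0.11, -0.21, 0.10], [-0.21, 0.39, -0.18], [0.10, -0.18, 0.09]] + [[0.02, -0.01, -0.04], [-0.01, 0.00, 0.01], [-0.04, 0.01, 0.07]] + [[0.01, 0.01, 0.00],[0.01, 0.00, 0.00],[0.0, 0.0, 0.0]]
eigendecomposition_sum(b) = [[0.11, -0.21, 0.10], [-0.21, 0.39, -0.18], [0.1, -0.18, 0.09]] + [[0.01, 0.01, 0.00], [0.01, 0.0, 0.00], [0.00, 0.0, 0.00]] + [[0.02, -0.01, -0.04], [-0.01, 0.0, 0.01], [-0.04, 0.01, 0.07]]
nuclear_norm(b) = 0.70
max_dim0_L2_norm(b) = 0.48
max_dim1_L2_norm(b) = 0.48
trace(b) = 0.70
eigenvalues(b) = [0.59, 0.01, 0.1]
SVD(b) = [[-0.43, -0.49, 0.76], [0.82, 0.15, 0.56], [-0.38, 0.86, 0.33]] @ diag([0.5906005416670189, 0.0971666541837849, 0.012232804149196174]) @ [[-0.43,0.82,-0.38], [-0.49,0.15,0.86], [0.76,0.56,0.33]]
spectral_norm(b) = 0.59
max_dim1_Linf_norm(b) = 0.4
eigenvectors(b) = [[-0.43, 0.76, -0.49], [0.82, 0.56, 0.15], [-0.38, 0.33, 0.86]]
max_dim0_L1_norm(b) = 0.78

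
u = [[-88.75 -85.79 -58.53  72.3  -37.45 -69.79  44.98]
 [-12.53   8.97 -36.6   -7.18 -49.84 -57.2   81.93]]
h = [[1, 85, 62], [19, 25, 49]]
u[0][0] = -88.75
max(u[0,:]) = 72.3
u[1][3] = -7.18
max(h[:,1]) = 85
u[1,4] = -49.84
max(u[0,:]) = 72.3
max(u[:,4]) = -37.45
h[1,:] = [19, 25, 49]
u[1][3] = -7.18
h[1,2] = 49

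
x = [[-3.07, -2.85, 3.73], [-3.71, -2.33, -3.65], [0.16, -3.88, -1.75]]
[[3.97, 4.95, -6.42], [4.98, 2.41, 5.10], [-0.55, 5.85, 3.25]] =x @ [[-1.39, 0.14, 0.26], [0.09, -1.60, -0.11], [-0.01, 0.22, -1.59]]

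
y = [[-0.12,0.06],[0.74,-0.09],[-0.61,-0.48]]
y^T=[[-0.12,0.74,-0.61], [0.06,-0.09,-0.48]]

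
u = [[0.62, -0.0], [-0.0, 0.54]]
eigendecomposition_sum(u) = [[0.62, 0.0], [0.00, 0.0]] + [[0.00, 0.00], [0.00, 0.54]]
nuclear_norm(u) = 1.16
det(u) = 0.33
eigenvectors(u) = [[1.00, 0.0],[0.0, 1.00]]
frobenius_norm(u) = 0.82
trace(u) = 1.16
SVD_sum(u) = [[0.62,0.00],[0.00,0.00]] + [[0.0,0.0], [0.0,0.54]]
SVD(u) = [[1.00, 0.00],[0.0, 1.0]] @ diag([0.62, 0.54]) @ [[1.0,0.00], [0.00,1.00]]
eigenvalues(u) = [0.62, 0.54]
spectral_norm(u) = 0.62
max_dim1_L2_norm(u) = 0.62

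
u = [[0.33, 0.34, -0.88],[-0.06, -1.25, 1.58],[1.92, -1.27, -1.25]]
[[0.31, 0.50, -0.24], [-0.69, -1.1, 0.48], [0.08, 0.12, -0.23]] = u@[[0.25, 0.41, -0.1],  [0.41, 0.67, -0.15],  [-0.1, -0.15, 0.18]]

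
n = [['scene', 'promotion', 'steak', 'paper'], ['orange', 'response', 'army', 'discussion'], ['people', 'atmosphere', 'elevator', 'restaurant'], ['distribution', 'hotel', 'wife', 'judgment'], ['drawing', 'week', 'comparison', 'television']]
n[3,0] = 'distribution'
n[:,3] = ['paper', 'discussion', 'restaurant', 'judgment', 'television']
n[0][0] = 'scene'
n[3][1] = 'hotel'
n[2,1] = 'atmosphere'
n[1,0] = 'orange'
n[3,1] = 'hotel'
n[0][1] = 'promotion'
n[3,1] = 'hotel'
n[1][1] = 'response'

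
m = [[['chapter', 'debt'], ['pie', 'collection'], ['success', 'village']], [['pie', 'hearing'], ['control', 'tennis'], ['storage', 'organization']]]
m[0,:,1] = ['debt', 'collection', 'village']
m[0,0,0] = 'chapter'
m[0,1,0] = 'pie'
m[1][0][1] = 'hearing'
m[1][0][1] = 'hearing'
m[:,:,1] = [['debt', 'collection', 'village'], ['hearing', 'tennis', 'organization']]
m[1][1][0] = 'control'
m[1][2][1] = 'organization'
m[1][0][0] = 'pie'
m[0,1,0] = 'pie'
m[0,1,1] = 'collection'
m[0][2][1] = 'village'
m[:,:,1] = [['debt', 'collection', 'village'], ['hearing', 'tennis', 'organization']]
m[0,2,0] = 'success'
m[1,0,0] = 'pie'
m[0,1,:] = ['pie', 'collection']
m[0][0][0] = 'chapter'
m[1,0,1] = 'hearing'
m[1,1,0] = 'control'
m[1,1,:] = ['control', 'tennis']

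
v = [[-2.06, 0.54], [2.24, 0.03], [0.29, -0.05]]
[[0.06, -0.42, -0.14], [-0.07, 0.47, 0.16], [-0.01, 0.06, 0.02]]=v@[[-0.03, 0.21, 0.07], [-0.0, 0.03, 0.01]]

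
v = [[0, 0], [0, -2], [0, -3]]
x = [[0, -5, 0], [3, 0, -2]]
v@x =[[0, 0, 0], [-6, 0, 4], [-9, 0, 6]]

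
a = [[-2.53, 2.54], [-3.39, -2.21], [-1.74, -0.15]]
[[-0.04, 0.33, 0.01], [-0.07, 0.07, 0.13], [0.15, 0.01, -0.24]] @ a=[[-1.03, -0.83], [-0.29, -0.35], [0.00, 0.39]]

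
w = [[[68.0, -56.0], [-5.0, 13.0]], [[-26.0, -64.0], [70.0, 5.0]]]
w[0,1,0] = -5.0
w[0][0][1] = -56.0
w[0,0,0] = 68.0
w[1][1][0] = 70.0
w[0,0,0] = 68.0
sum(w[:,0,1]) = -120.0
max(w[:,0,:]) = 68.0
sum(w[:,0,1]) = -120.0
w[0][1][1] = 13.0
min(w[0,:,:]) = -56.0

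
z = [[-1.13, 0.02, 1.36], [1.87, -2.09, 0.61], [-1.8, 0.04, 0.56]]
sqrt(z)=[[0.14-0.00j, 0.01+0.00j, (0.94+0j)], [(0.65-1.76j), 0.01+1.46j, (0.63+0.57j)], [-1.23+0.03j, (0.02-0.02j), 1.30-0.01j]]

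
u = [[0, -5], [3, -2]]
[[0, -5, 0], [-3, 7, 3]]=u @ [[-1, 3, 1], [0, 1, 0]]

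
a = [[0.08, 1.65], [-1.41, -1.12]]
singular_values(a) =[2.23, 1.0]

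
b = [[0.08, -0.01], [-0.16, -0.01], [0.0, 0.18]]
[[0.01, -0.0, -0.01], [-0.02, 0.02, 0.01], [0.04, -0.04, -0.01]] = b @ [[0.12, -0.08, -0.08], [0.20, -0.23, -0.06]]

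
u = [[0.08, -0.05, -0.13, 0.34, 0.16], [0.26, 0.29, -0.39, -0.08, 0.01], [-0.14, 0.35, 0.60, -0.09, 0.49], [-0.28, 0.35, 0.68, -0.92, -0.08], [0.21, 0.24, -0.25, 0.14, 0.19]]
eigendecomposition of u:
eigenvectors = [[0.35+0.00j, (-0.06-0.01j), -0.06+0.01j, 0.85+0.00j, 0.85-0.00j], [(-0.17+0j), 0.18-0.50j, 0.18+0.50j, -0.29-0.12j, -0.29+0.12j], [-0.02+0.00j, -0.71+0.00j, -0.71-0.00j, (0.37-0.06j), 0.37+0.06j], [(-0.91+0j), (-0.28-0j), (-0.28+0j), -0.10-0.10j, (-0.1+0.1j)], [(0.1+0j), (-0.03-0.36j), (-0.03+0.36j), (-0.02+0.14j), (-0.02-0.14j)]]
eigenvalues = [(-0.73+0j), (0.48+0.49j), (0.48-0.49j), (-0+0j), (-0-0j)]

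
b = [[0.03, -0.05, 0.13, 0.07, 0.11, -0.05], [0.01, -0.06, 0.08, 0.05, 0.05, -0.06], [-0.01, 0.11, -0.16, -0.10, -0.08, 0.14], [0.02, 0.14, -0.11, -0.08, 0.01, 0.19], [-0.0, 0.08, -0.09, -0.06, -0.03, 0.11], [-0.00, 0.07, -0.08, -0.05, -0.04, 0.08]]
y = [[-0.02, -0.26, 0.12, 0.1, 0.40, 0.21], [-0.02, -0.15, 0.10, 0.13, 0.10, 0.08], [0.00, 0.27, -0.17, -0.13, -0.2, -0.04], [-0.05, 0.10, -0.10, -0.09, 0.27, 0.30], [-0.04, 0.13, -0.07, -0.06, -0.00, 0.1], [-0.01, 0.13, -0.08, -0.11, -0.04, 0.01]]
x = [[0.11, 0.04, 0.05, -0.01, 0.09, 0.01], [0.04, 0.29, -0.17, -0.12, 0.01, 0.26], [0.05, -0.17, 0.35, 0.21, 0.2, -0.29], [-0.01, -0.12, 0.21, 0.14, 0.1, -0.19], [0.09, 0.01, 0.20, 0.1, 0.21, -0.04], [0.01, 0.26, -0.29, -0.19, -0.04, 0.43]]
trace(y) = -0.42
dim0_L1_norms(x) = [0.31, 0.89, 1.27, 0.77, 0.65, 1.22]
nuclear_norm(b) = 0.66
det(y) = 0.00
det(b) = 0.00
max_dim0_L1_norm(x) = 1.27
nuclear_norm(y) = 1.36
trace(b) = -0.22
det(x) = -0.00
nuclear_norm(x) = 1.53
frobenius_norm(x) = 1.07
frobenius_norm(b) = 0.51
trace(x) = 1.53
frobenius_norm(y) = 0.89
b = y @ x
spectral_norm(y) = 0.74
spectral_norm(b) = 0.49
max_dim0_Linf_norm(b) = 0.19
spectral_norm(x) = 1.00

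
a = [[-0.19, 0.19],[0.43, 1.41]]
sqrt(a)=[[(0.04+0.48j), (0.14-0.05j)],[(0.31-0.12j), 1.17+0.01j]]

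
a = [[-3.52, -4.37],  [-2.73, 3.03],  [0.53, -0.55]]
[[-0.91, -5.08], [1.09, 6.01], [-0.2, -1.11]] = a @ [[-0.09,-0.48], [0.28,1.55]]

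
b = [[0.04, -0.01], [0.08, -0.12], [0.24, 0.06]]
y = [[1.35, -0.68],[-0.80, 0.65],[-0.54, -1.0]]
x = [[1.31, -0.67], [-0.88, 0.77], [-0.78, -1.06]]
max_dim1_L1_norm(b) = 0.3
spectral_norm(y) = 1.82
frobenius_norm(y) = 2.15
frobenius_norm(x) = 2.29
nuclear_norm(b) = 0.39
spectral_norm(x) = 1.87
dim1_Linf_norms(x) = [1.31, 0.88, 1.06]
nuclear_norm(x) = 3.20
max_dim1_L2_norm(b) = 0.25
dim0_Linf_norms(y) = [1.35, 1.0]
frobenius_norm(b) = 0.29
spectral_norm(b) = 0.26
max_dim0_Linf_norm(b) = 0.24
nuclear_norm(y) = 2.97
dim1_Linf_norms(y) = [1.35, 0.8, 1.0]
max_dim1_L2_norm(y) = 1.51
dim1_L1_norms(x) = [1.98, 1.65, 1.84]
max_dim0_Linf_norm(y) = 1.35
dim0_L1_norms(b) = [0.36, 0.19]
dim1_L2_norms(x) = [1.47, 1.17, 1.32]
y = b + x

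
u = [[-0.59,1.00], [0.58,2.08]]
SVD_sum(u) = [[0.12, 0.91], [0.28, 2.12]] + [[-0.71, 0.09], [0.30, -0.04]]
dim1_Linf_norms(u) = [1.0, 2.08]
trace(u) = 1.49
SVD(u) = [[0.39, 0.92], [0.92, -0.39]] @ diag([2.325265033348942, 0.7772017271498708]) @ [[0.13, 0.99],  [-0.99, 0.13]]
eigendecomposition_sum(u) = [[-0.74, 0.26],[0.15, -0.05]] + [[0.15, 0.74], [0.43, 2.13]]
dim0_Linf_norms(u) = [0.59, 2.08]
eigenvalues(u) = [-0.79, 2.28]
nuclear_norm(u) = 3.10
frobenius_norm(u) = 2.45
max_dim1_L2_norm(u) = 2.16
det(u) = -1.81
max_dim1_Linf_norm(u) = 2.08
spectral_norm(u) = 2.33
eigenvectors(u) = [[-0.98, -0.33], [0.2, -0.94]]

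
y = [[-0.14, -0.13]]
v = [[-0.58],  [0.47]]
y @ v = [[0.02]]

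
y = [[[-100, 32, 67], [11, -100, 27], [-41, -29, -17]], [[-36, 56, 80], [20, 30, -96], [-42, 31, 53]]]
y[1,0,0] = -36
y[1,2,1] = 31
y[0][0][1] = 32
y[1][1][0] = 20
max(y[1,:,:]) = 80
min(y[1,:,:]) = -96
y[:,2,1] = [-29, 31]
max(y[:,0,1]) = 56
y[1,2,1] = 31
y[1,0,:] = [-36, 56, 80]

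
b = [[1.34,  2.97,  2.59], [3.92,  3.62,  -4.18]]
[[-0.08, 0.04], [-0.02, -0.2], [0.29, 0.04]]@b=[[0.05, -0.09, -0.37], [-0.81, -0.78, 0.78], [0.55, 1.01, 0.58]]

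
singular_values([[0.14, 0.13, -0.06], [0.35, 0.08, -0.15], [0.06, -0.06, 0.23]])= [0.43, 0.24, 0.09]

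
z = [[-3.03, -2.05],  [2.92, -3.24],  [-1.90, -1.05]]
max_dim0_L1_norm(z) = 7.85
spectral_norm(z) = 4.65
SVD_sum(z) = [[-2.47, 0.54], [3.46, -0.75], [-1.60, 0.35]] + [[-0.56, -2.59], [-0.54, -2.49], [-0.3, -1.4]]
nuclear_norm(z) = 8.59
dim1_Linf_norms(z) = [3.03, 3.24, 1.9]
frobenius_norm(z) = 6.09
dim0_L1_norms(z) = [7.85, 6.34]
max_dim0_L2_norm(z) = 4.62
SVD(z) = [[-0.54,-0.67],[0.76,-0.65],[-0.35,-0.36]] @ diag([4.64641605600489, 3.9409031749714387]) @ [[0.98, -0.21], [0.21, 0.98]]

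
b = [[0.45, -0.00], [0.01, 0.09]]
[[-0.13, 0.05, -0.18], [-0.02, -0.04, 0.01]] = b@[[-0.28,0.10,-0.40], [-0.24,-0.42,0.21]]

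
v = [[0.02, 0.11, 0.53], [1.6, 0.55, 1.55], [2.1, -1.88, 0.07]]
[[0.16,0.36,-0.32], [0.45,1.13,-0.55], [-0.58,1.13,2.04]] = v @ [[-0.05, 0.12, 0.36], [0.26, -0.44, -0.7], [0.25, 0.76, -0.48]]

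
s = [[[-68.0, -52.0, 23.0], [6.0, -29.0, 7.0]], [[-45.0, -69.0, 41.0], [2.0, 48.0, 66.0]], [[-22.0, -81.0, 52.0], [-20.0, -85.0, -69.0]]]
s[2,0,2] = 52.0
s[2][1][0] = -20.0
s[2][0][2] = 52.0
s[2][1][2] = -69.0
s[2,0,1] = -81.0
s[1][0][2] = 41.0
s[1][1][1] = 48.0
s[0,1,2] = 7.0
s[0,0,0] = -68.0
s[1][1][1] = 48.0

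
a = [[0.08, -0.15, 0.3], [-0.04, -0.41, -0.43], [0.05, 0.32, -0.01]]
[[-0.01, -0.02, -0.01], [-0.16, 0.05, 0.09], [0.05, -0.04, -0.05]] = a@[[-0.35, -0.3, -0.15], [0.23, -0.08, -0.14], [0.19, -0.02, -0.07]]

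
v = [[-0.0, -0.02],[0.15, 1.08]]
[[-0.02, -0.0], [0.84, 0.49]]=v @ [[-0.15, 1.54], [0.8, 0.24]]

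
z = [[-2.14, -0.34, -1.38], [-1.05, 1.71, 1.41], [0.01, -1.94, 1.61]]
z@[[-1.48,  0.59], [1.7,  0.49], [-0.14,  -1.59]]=[[2.78,  0.76],[4.26,  -2.02],[-3.54,  -3.5]]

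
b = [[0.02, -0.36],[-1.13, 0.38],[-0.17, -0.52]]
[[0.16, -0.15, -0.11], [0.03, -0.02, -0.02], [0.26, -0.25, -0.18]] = b @ [[-0.18, 0.16, 0.12], [-0.45, 0.42, 0.31]]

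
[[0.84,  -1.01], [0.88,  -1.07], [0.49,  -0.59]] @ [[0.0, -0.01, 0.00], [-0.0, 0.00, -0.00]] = [[0.00, -0.01, 0.0], [0.00, -0.01, 0.00], [0.00, -0.00, 0.00]]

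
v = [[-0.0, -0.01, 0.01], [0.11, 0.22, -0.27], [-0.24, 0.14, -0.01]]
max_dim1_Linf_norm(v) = 0.27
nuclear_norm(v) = 0.64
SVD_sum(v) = [[-0.00, -0.01, 0.01],[0.08, 0.23, -0.27],[0.01, 0.03, -0.03]] + [[0.00, -0.0, -0.0], [0.03, -0.01, -0.0], [-0.25, 0.11, 0.02]] + [[0.0, 0.0, 0.00], [0.0, 0.00, 0.0], [0.0, 0.00, 0.0]]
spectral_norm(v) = 0.37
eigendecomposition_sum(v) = [[0.00-0.00j, 0j, 0.00-0.00j], [0.00-0.00j, 0j, -0j], [-0j, 0j, -0j]] + [[(-0+0.01j), (-0.01-0j), -0j], [(0.05-0.23j), (0.11+0.04j), (-0.14+0.08j)], [-0.12-0.13j, (0.07-0.05j), -0.01+0.12j]] + [[-0.00-0.01j, -0.01+0.00j, 0j],[0.05+0.23j, (0.11-0.04j), -0.14-0.08j],[-0.12+0.13j, 0.07+0.05j, (-0.01-0.12j)]]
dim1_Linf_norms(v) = [0.01, 0.27, 0.24]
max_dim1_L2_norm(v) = 0.37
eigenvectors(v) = [[-0.35+0.00j,(0.03-0.01j),0.03+0.01j],[(-0.65+0j),(-0.8+0j),-0.80-0.00j],[-0.67+0.00j,(-0.33+0.5j),-0.33-0.50j]]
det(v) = 0.00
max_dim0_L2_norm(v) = 0.27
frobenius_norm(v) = 0.46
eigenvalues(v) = [0j, (0.1+0.17j), (0.1-0.17j)]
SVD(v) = [[-0.04, 0.01, -1.00], [0.99, 0.12, -0.04], [0.12, -0.99, -0.02]] @ diag([0.3667075278732559, 0.2764516911294227, 0.0002268761060724682]) @ [[0.22, 0.64, -0.73],[0.91, -0.40, -0.09],[-0.35, -0.65, -0.67]]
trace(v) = 0.21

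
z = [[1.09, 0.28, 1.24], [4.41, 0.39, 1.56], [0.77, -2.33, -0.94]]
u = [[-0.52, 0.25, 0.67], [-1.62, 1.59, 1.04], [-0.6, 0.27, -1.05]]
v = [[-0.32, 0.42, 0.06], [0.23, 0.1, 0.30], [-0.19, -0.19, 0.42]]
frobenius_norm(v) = 0.83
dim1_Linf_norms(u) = [0.67, 1.62, 1.05]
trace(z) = 0.54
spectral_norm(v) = 0.53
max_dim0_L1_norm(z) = 6.27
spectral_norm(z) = 4.92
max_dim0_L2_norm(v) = 0.52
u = z @ v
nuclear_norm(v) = 1.41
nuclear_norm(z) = 8.21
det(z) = -8.05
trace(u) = 0.02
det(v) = -0.10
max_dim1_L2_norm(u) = 2.5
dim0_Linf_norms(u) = [1.62, 1.59, 1.05]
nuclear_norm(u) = 4.13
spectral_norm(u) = 2.62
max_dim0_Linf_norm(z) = 4.41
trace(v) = 0.20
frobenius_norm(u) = 2.92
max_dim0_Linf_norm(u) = 1.62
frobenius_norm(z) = 5.63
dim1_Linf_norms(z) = [1.24, 4.41, 2.33]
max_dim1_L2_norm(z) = 4.69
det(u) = 0.78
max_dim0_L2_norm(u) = 1.8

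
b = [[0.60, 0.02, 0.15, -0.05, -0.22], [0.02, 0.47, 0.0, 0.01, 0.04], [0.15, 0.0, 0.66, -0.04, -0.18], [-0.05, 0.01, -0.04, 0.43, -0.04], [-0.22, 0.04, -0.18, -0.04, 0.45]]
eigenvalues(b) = [0.95, 0.25, 0.45, 0.49, 0.48]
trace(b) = 2.61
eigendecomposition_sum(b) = [[0.34, -0.01, 0.36, -0.04, -0.28], [-0.01, 0.00, -0.01, 0.00, 0.01], [0.36, -0.01, 0.38, -0.04, -0.29], [-0.04, 0.00, -0.04, 0.00, 0.03], [-0.28, 0.01, -0.29, 0.03, 0.23]] + [[0.05, -0.02, 0.02, 0.04, 0.09], [-0.02, 0.01, -0.01, -0.02, -0.04], [0.02, -0.01, 0.01, 0.02, 0.04], [0.04, -0.02, 0.02, 0.03, 0.07], [0.09, -0.04, 0.04, 0.07, 0.15]] + [[0.02, -0.02, -0.01, -0.08, 0.02], [-0.02, 0.03, 0.01, 0.10, -0.03], [-0.01, 0.01, 0.0, 0.04, -0.01], [-0.08, 0.10, 0.04, 0.37, -0.1], [0.02, -0.03, -0.01, -0.1, 0.03]] + [[0.19, 0.13, -0.2, 0.02, -0.03], [0.13, 0.08, -0.13, 0.01, -0.02], [-0.20, -0.13, 0.21, -0.02, 0.04], [0.02, 0.01, -0.02, 0.00, -0.00], [-0.03, -0.02, 0.04, -0.0, 0.01]] + [[0.01, -0.05, -0.02, 0.01, -0.02], [-0.05, 0.35, 0.14, -0.09, 0.12], [-0.02, 0.14, 0.06, -0.04, 0.05], [0.01, -0.09, -0.04, 0.02, -0.03], [-0.02, 0.12, 0.05, -0.03, 0.04]]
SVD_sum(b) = [[0.34, -0.01, 0.36, -0.04, -0.28],[-0.01, 0.00, -0.01, 0.0, 0.01],[0.36, -0.01, 0.38, -0.04, -0.29],[-0.04, 0.0, -0.04, 0.0, 0.03],[-0.28, 0.01, -0.29, 0.03, 0.23]] + [[0.19,0.13,-0.20,0.02,-0.03], [0.13,0.08,-0.13,0.01,-0.02], [-0.2,-0.13,0.21,-0.02,0.04], [0.02,0.01,-0.02,0.0,-0.0], [-0.03,-0.02,0.04,-0.0,0.01]] + [[0.01,-0.05,-0.02,0.01,-0.02], [-0.05,0.35,0.14,-0.09,0.12], [-0.02,0.14,0.06,-0.04,0.05], [0.01,-0.09,-0.04,0.02,-0.03], [-0.02,0.12,0.05,-0.03,0.04]] + [[0.02,-0.02,-0.01,-0.08,0.02], [-0.02,0.03,0.01,0.1,-0.03], [-0.01,0.01,0.00,0.04,-0.01], [-0.08,0.10,0.04,0.37,-0.1], [0.02,-0.03,-0.01,-0.1,0.03]] + [[0.05,-0.02,0.02,0.04,0.09], [-0.02,0.01,-0.01,-0.02,-0.04], [0.02,-0.01,0.01,0.02,0.04], [0.04,-0.02,0.02,0.03,0.07], [0.09,-0.04,0.04,0.07,0.15]]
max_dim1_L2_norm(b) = 0.7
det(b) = 0.02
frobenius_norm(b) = 1.28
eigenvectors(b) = [[-0.6, -0.45, 0.2, -0.62, -0.13], [0.02, 0.19, -0.25, -0.42, 0.85], [-0.63, -0.21, -0.1, 0.65, 0.35], [0.07, -0.35, -0.91, -0.06, -0.23], [0.49, -0.77, 0.25, 0.11, 0.3]]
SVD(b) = [[-0.60, 0.62, 0.13, -0.2, 0.45], [0.02, 0.42, -0.85, 0.25, -0.19], [-0.63, -0.65, -0.35, 0.10, 0.21], [0.07, 0.06, 0.23, 0.91, 0.35], [0.49, -0.11, -0.30, -0.25, 0.77]] @ diag([0.9453410776883792, 0.4904026498969594, 0.47826432352792086, 0.45045652341665354, 0.24553542547008705]) @ [[-0.6, 0.02, -0.63, 0.07, 0.49], [0.62, 0.42, -0.65, 0.06, -0.11], [0.13, -0.85, -0.35, 0.23, -0.3], [-0.2, 0.25, 0.10, 0.91, -0.25], [0.45, -0.19, 0.21, 0.35, 0.77]]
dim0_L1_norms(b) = [1.04, 0.54, 1.03, 0.57, 0.93]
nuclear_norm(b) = 2.61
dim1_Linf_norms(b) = [0.6, 0.47, 0.66, 0.43, 0.45]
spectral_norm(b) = 0.95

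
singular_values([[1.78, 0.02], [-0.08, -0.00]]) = [1.78, 0.0]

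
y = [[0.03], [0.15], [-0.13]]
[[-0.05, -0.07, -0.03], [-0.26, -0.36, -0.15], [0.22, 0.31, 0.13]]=y @ [[-1.71, -2.40, -1.0]]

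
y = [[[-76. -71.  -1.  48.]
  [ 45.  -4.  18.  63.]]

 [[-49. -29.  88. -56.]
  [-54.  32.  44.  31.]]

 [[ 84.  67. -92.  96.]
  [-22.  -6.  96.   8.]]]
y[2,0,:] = [84.0, 67.0, -92.0, 96.0]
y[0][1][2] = 18.0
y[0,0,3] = 48.0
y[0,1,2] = 18.0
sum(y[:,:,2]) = 153.0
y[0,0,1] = -71.0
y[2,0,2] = -92.0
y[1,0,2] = 88.0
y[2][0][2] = -92.0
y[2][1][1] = -6.0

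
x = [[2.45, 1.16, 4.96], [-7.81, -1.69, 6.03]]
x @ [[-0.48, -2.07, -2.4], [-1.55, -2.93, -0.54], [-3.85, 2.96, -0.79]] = [[-22.07, 6.21, -10.42], [-16.85, 38.97, 14.89]]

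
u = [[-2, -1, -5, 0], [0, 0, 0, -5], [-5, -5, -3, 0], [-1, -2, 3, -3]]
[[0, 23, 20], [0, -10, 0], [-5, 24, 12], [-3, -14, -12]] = u@[[-1, -5, 0], [2, 2, 0], [0, -3, -4], [0, 2, 0]]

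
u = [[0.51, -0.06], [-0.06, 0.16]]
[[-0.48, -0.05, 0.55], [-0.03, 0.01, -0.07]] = u @ [[-1.00, -0.10, 1.07], [-0.54, 0.03, -0.01]]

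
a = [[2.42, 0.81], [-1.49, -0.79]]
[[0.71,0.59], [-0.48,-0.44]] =a @ [[0.24,  0.16], [0.16,  0.25]]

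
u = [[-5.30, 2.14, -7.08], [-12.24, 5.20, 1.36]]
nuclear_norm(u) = 21.57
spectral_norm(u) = 14.58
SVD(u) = [[-0.46, -0.89], [-0.89, 0.46]] @ diag([14.582006232049785, 6.990586116232396]) @ [[0.91,-0.38,0.14], [-0.12,0.07,0.99]]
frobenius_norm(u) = 16.17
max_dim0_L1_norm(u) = 17.54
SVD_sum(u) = [[-6.06, 2.55, -0.92], [-11.85, 4.99, -1.79]] + [[0.76, -0.41, -6.16], [-0.39, 0.21, 3.15]]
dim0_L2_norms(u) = [13.34, 5.62, 7.21]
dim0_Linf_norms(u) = [12.24, 5.2, 7.08]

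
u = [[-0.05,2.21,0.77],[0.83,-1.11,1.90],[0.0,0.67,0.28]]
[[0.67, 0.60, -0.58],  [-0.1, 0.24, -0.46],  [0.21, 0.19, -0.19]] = u @[[-0.39,0.07,-0.36],[0.21,0.2,-0.20],[0.24,0.21,-0.20]]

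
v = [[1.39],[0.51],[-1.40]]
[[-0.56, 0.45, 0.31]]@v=[[-0.98]]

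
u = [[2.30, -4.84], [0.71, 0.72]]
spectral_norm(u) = 5.37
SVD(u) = [[-1.00,0.07], [0.07,1.0]] @ diag([5.370184220792701, 0.9482728693520133]) @ [[-0.42, 0.91], [0.91, 0.42]]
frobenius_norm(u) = 5.45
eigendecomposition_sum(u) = [[1.15+0.48j, (-2.42+2.18j)],[0.35-0.32j, 0.36+1.19j]] + [[(1.15-0.48j), -2.42-2.18j], [(0.35+0.32j), 0.36-1.19j]]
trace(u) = 3.02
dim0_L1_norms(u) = [3.01, 5.56]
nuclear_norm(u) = 6.32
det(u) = 5.09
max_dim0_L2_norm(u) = 4.89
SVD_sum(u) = [[2.24, -4.87], [-0.15, 0.32]] + [[0.06,0.03], [0.86,0.4]]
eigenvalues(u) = [(1.51+1.68j), (1.51-1.68j)]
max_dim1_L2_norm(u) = 5.36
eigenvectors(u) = [[0.93+0.00j,  0.93-0.00j], [0.15-0.32j,  (0.15+0.32j)]]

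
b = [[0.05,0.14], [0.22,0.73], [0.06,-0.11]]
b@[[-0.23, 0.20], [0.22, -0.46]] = [[0.02, -0.05],[0.11, -0.29],[-0.04, 0.06]]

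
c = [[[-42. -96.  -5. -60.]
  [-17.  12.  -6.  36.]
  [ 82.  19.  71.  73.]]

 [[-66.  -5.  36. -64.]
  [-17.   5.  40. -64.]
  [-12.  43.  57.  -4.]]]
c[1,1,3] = -64.0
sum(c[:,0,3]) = -124.0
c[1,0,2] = 36.0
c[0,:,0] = [-42.0, -17.0, 82.0]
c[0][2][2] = 71.0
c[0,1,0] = -17.0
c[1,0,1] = -5.0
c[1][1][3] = -64.0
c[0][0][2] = -5.0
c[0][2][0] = 82.0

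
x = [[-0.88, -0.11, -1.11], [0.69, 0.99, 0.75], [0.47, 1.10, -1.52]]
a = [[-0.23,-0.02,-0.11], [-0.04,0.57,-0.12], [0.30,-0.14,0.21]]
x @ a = [[-0.13, 0.11, -0.12], [0.03, 0.45, -0.04], [-0.61, 0.83, -0.50]]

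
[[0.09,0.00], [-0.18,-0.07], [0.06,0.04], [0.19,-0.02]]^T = [[0.09, -0.18, 0.06, 0.19], [0.00, -0.07, 0.04, -0.02]]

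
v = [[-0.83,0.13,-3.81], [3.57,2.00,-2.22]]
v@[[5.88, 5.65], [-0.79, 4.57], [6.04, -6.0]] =[[-28.0, 18.76], [6.00, 42.63]]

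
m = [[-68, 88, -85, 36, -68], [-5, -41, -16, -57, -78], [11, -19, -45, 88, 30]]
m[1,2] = -16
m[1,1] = -41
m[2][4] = 30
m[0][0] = -68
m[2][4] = 30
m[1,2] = -16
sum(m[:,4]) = -116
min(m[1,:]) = -78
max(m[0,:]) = 88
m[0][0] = -68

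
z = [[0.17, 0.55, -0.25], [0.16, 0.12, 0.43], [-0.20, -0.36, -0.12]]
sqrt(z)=[[(0.28+0.62j), 0.58+0.36j, (-0.61+1.19j)],[(0.28-0.34j), (0.43-0.2j), 0.69-0.66j],[-0.23-0.04j, -0.43-0.02j, 0.11-0.07j]]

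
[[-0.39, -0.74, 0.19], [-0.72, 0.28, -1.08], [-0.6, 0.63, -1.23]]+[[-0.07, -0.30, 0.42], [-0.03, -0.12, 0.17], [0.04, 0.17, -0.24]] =[[-0.46, -1.04, 0.61],  [-0.75, 0.16, -0.91],  [-0.56, 0.8, -1.47]]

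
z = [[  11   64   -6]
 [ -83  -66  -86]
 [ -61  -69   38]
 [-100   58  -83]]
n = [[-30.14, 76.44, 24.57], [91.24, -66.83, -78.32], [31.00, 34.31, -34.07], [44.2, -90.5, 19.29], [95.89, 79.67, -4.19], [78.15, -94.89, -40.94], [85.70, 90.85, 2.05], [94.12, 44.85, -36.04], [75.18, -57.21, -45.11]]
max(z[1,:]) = -66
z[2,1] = -69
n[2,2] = -34.07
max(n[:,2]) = 24.57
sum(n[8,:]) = -27.139999999999993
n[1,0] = 91.24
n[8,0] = 75.18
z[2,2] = 38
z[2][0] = -61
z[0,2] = -6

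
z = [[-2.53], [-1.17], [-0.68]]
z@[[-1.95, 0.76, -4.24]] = [[4.93, -1.92, 10.73], [2.28, -0.89, 4.96], [1.33, -0.52, 2.88]]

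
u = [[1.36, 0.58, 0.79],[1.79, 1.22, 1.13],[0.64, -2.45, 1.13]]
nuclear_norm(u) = 5.83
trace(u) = 3.71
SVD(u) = [[-0.53,0.20,-0.82], [-0.81,0.16,0.56], [0.25,0.96,0.08]] @ diag([2.9654393777125425, 2.7685837834380638, 0.09804657666449314]) @ [[-0.68, -0.64, -0.35], [0.43, -0.74, 0.52], [-0.60, 0.2, 0.78]]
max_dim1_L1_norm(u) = 4.22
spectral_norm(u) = 2.97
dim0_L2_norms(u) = [2.34, 2.8, 1.78]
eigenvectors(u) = [[(-0.59+0j), (-0.11-0.34j), (-0.11+0.34j)],[(0.16+0j), (-0.22-0.53j), (-0.22+0.53j)],[(0.79+0j), (0.74+0j), 0.74-0.00j]]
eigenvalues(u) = [(0.15+0j), (1.78+1.45j), (1.78-1.45j)]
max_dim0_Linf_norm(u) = 2.45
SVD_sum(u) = [[1.07, 1.01, 0.56], [1.63, 1.54, 0.85], [-0.5, -0.48, -0.26]] + [[0.24, -0.42, 0.29], [0.20, -0.34, 0.24], [1.15, -1.97, 1.39]] + [[0.05, -0.02, -0.06],[-0.03, 0.01, 0.04],[-0.00, 0.0, 0.01]]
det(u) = 0.80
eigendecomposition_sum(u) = [[(0.12+0j), -0.08+0.00j, (-0.01+0j)], [(-0.03-0j), (0.02+0j), 0.00-0.00j], [(-0.16-0j), 0.11+0.00j, 0.01-0.00j]] + [[0.62-0.41j,(0.33+0.55j),0.40-0.42j], [0.91-0.73j,(0.6+0.82j),(0.56-0.71j)], [(0.4+1.45j),-1.28+0.30j,(0.56+1.03j)]] + [[0.62+0.41j, (0.33-0.55j), 0.40+0.42j],[(0.91+0.73j), (0.6-0.82j), (0.56+0.71j)],[(0.4-1.45j), (-1.28-0.3j), 0.56-1.03j]]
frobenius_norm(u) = 4.06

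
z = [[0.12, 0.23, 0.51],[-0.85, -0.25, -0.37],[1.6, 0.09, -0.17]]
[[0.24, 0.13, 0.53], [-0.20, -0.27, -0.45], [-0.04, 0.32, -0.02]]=z@[[0.03,0.23,0.1],[-0.02,-0.06,-0.06],[0.48,0.23,1.04]]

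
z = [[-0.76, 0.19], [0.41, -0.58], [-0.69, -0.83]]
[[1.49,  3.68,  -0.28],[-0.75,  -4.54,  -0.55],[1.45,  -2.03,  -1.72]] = z @ [[-1.98, -3.50, 0.73], [-0.1, 5.35, 1.47]]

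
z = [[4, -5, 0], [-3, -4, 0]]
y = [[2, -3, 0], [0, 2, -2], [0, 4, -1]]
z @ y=[[8, -22, 10], [-6, 1, 8]]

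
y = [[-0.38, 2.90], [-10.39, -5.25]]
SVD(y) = [[0.09,-1.0], [-1.0,-0.09]] @ diag([11.683682763115915, 2.749646721102203]) @ [[0.88, 0.47], [0.47, -0.88]]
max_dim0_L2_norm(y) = 10.4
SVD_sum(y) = [[0.91,0.48], [-10.28,-5.46]] + [[-1.29,2.42], [-0.11,0.21]]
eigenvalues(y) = [(-2.82+4.92j), (-2.82-4.92j)]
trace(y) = -5.63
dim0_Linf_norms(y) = [10.39, 5.25]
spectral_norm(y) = 11.68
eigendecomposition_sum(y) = [[(-0.19+3.16j), (1.45+0.83j)],[-5.20-2.97j, (-2.62+1.76j)]] + [[(-0.19-3.16j), (1.45-0.83j)], [(-5.2+2.97j), (-2.62-1.76j)]]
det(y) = 32.13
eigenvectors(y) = [[0.21+0.42j, 0.21-0.42j],[-0.88+0.00j, (-0.88-0j)]]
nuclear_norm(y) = 14.43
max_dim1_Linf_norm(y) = 10.39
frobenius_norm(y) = 12.00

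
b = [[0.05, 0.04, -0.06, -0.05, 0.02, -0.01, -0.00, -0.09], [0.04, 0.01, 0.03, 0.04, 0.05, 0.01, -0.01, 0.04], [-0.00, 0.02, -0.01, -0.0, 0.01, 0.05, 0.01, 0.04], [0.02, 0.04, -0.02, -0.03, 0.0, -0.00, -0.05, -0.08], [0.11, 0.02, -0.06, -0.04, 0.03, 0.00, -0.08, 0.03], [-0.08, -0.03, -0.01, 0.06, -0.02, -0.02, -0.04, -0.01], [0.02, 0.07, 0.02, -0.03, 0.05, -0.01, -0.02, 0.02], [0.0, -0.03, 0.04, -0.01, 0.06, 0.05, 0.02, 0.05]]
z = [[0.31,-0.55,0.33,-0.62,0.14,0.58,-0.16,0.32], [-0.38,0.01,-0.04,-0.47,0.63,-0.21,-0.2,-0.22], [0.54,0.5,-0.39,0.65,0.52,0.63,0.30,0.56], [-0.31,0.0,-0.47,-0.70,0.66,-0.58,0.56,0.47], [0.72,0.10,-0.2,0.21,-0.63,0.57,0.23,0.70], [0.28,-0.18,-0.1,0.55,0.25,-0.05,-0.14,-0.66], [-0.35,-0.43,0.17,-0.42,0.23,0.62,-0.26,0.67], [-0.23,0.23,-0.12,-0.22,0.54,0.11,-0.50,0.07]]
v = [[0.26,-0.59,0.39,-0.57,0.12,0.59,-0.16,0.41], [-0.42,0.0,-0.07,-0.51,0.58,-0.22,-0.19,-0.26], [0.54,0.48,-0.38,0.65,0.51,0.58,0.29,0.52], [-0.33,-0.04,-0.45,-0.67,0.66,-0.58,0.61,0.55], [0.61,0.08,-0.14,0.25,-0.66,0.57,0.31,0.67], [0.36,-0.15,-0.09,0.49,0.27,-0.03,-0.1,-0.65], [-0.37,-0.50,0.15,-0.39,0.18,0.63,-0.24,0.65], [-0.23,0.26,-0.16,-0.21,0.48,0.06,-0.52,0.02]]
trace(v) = -1.70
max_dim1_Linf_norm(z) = 0.72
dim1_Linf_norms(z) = [0.62, 0.63, 0.65, 0.7, 0.72, 0.66, 0.67, 0.54]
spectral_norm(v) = 1.99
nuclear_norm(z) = 7.96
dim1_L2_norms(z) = [1.17, 0.95, 1.48, 1.45, 1.37, 0.97, 1.21, 0.85]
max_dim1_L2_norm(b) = 0.16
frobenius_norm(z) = 3.40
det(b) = 0.00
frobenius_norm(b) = 0.32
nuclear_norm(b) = 0.78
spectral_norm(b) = 0.22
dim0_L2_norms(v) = [1.16, 0.96, 0.76, 1.4, 1.35, 1.34, 0.98, 1.45]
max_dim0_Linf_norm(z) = 0.72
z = b + v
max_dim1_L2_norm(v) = 1.49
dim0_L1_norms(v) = [3.12, 2.1, 1.83, 3.74, 3.46, 3.26, 2.42, 3.73]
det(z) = -0.04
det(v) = -0.07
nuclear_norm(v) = 7.95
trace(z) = -1.64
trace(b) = 0.06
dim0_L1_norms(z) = [3.12, 2.0, 1.82, 3.84, 3.6, 3.35, 2.35, 3.67]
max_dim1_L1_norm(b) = 0.37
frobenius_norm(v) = 3.39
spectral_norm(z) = 2.01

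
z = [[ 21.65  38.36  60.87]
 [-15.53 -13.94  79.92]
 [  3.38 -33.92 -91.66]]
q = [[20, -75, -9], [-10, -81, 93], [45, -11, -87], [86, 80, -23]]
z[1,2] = 79.92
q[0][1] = -75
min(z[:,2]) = -91.66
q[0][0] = 20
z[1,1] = -13.94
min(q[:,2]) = -87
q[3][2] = -23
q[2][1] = -11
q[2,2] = -87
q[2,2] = -87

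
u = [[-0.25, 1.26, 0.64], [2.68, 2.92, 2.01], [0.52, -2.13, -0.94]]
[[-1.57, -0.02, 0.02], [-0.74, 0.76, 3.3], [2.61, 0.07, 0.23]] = u @ [[1.05, 0.24, 0.79], [-0.53, 0.0, -0.49], [-1.0, 0.06, 1.30]]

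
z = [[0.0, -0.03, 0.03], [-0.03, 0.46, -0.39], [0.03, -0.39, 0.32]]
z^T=[[0.00, -0.03, 0.03], [-0.03, 0.46, -0.39], [0.03, -0.39, 0.32]]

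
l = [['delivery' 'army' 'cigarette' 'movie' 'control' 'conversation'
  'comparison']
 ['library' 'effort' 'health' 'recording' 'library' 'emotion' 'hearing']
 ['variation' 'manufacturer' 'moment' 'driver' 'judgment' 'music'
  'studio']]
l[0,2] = 'cigarette'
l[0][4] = 'control'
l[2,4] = 'judgment'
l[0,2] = 'cigarette'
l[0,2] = 'cigarette'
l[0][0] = 'delivery'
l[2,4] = 'judgment'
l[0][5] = 'conversation'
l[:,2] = ['cigarette', 'health', 'moment']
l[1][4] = 'library'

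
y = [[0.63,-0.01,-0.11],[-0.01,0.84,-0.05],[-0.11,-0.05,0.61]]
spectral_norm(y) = 0.85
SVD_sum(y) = [[0.00, 0.06, -0.01], [0.06, 0.8, -0.19], [-0.01, -0.19, 0.05]] + [[0.41,-0.11,-0.34], [-0.11,0.03,0.09], [-0.34,0.09,0.29]] + [[0.22, 0.04, 0.25],[0.04, 0.01, 0.05],[0.25, 0.05, 0.28]]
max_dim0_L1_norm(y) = 0.9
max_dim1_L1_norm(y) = 0.9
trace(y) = 2.08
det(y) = 0.31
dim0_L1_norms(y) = [0.75, 0.9, 0.77]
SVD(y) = [[-0.07, -0.75, -0.66],[-0.97, 0.21, -0.13],[0.23, 0.63, -0.74]] @ diag([0.8513157849116161, 0.7248613008018331, 0.5038229142865501]) @ [[-0.07, -0.97, 0.23],[-0.75, 0.21, 0.63],[-0.66, -0.13, -0.74]]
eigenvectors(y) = [[-0.66, -0.75, -0.07], [-0.13, 0.21, -0.97], [-0.74, 0.63, 0.23]]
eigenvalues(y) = [0.5, 0.72, 0.85]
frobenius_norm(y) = 1.23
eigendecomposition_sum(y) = [[0.22, 0.04, 0.25], [0.04, 0.01, 0.05], [0.25, 0.05, 0.28]] + [[0.41, -0.11, -0.34], [-0.11, 0.03, 0.09], [-0.34, 0.09, 0.29]] + [[0.0, 0.06, -0.01], [0.06, 0.8, -0.19], [-0.01, -0.19, 0.05]]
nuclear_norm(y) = 2.08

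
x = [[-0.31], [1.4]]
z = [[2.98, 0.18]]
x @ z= [[-0.92, -0.06],[4.17, 0.25]]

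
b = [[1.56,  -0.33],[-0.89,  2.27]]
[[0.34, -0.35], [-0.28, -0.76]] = b@ [[0.21, -0.32], [-0.04, -0.46]]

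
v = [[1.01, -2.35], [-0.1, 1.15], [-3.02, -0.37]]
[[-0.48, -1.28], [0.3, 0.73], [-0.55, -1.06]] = v@[[0.15, 0.27],[0.27, 0.66]]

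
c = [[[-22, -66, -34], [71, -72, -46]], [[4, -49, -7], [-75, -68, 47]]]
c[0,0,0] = -22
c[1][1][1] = -68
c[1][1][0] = -75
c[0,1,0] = 71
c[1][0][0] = 4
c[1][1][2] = 47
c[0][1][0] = 71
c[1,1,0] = -75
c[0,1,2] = -46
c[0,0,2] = -34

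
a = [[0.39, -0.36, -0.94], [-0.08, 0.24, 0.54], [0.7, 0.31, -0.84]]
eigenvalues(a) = [(-0.48+0j), (0.13+0.37j), (0.13-0.37j)]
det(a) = -0.07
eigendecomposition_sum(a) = [[(0.4-0j),0.39+0.00j,(-0.45-0j)], [-0.33+0.00j,-0.32-0.00j,(0.37+0j)], [(0.49-0j),(0.49+0j),(-0.56-0j)]] + [[(-0+0.39j), -0.38+0.31j, (-0.25-0.11j)],[0.12-0.19j, 0.28-0.03j, 0.09+0.13j],[(0.1+0.18j), (-0.09+0.24j), -0.14+0.02j]] + [[(-0-0.39j), (-0.38-0.31j), (-0.25+0.11j)], [(0.12+0.19j), (0.28+0.03j), 0.09-0.13j], [0.10-0.18j, (-0.09-0.24j), (-0.14-0.02j)]]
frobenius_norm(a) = 1.68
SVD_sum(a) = [[0.50, -0.07, -0.90],  [-0.25, 0.04, 0.46],  [0.51, -0.07, -0.92]] + [[-0.14,-0.27,-0.06],[0.13,0.23,0.05],[0.20,0.38,0.08]] + [[0.03, -0.02, 0.02],  [0.05, -0.03, 0.03],  [-0.01, 0.00, -0.0]]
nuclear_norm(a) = 2.24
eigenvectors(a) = [[(0.56+0j), -0.79+0.00j, (-0.79-0j)], [-0.46+0.00j, (0.38+0.25j), (0.38-0.25j)], [0.69+0.00j, -0.36+0.22j, (-0.36-0.22j)]]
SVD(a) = [[-0.66,0.51,-0.55], [0.34,-0.45,-0.83], [-0.67,-0.73,0.13]] @ diag([1.5646944149454305, 0.5983205753253147, 0.07964845874818764]) @ [[-0.48, 0.07, 0.87], [-0.46, -0.87, -0.18], [-0.74, 0.49, -0.45]]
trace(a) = -0.21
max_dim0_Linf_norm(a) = 0.94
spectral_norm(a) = 1.56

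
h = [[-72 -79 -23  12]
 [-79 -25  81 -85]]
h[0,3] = 12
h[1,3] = -85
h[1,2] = 81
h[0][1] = -79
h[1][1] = -25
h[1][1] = -25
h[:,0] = [-72, -79]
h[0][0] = -72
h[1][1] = -25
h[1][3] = -85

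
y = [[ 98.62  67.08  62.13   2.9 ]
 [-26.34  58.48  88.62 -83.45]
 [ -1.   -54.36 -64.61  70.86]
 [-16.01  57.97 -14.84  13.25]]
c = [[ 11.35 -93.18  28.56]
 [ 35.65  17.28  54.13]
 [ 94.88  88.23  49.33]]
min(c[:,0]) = 11.35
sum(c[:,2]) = 132.01999999999998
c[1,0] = 35.65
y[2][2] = -64.61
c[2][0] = 94.88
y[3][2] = -14.84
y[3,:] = [-16.01, 57.97, -14.84, 13.25]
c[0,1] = -93.18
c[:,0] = [11.35, 35.65, 94.88]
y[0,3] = 2.9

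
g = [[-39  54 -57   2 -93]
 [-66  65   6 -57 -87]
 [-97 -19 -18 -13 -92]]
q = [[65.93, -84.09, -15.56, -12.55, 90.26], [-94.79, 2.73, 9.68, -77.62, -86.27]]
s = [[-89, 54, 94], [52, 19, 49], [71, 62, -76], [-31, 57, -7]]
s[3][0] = -31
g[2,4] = -92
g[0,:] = [-39, 54, -57, 2, -93]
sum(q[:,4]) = 3.990000000000009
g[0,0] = -39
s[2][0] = 71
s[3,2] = -7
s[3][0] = -31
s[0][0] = -89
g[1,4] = -87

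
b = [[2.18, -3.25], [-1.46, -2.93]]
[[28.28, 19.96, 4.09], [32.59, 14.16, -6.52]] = b@[[-2.07,1.12,2.98],[-10.09,-5.39,0.74]]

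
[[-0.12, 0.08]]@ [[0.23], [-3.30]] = [[-0.29]]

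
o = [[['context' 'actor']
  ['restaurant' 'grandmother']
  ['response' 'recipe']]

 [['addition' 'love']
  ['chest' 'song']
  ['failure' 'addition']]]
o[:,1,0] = ['restaurant', 'chest']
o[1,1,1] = 'song'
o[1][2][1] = 'addition'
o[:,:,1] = [['actor', 'grandmother', 'recipe'], ['love', 'song', 'addition']]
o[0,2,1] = 'recipe'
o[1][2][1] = 'addition'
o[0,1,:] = ['restaurant', 'grandmother']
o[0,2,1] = 'recipe'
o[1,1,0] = 'chest'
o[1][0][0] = 'addition'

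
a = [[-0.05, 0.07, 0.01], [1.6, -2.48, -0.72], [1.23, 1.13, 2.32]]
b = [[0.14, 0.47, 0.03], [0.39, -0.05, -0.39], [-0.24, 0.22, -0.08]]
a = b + [[-0.19, -0.4, -0.02], [1.21, -2.43, -0.33], [1.47, 0.91, 2.4]]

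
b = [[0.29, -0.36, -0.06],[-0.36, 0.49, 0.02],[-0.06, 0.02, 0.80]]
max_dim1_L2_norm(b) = 0.8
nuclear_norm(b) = 1.58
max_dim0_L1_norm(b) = 0.88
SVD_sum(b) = [[0.12,-0.14,-0.26], [-0.14,0.16,0.3], [-0.26,0.3,0.56]] + [[0.16, -0.23, 0.20],[-0.23, 0.33, -0.28],[0.2, -0.28, 0.24]] + [[0.01, 0.01, 0.0], [0.01, 0.01, 0.00], [0.00, 0.00, 0.00]]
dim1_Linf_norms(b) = [0.36, 0.49, 0.8]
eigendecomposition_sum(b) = [[0.01,0.01,0.00], [0.01,0.01,0.0], [0.00,0.0,0.0]] + [[0.16, -0.23, 0.2], [-0.23, 0.33, -0.28], [0.20, -0.28, 0.24]] + [[0.12, -0.14, -0.26],  [-0.14, 0.16, 0.30],  [-0.26, 0.3, 0.56]]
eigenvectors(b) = [[0.80,0.47,-0.38], [0.60,-0.67,0.44], [0.05,0.57,0.82]]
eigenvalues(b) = [0.01, 0.73, 0.84]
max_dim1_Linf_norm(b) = 0.8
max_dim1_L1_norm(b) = 0.88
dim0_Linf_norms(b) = [0.36, 0.49, 0.8]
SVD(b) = [[-0.38, -0.47, -0.8], [0.44, 0.67, -0.60], [0.82, -0.57, -0.05]] @ diag([0.8381538735515786, 0.7271043699959318, 0.01474175645249023]) @ [[-0.38, 0.44, 0.82], [-0.47, 0.67, -0.57], [-0.80, -0.60, -0.05]]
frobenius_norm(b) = 1.11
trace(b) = 1.58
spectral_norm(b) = 0.84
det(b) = 0.01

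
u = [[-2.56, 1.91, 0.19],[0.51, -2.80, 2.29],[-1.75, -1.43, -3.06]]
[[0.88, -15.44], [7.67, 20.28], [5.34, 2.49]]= u @ [[-2.20,1.60], [-2.56,-6.05], [0.71,1.10]]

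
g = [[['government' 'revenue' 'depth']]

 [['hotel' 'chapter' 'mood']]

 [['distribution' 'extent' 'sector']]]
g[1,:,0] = ['hotel']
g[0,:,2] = ['depth']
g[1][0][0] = 'hotel'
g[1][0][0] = 'hotel'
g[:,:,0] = [['government'], ['hotel'], ['distribution']]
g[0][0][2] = 'depth'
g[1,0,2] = 'mood'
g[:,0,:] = [['government', 'revenue', 'depth'], ['hotel', 'chapter', 'mood'], ['distribution', 'extent', 'sector']]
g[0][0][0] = 'government'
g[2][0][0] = 'distribution'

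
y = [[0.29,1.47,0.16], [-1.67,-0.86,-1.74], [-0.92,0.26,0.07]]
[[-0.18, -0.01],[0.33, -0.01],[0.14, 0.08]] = y @ [[-0.18, -0.08], [-0.09, -0.0], [0.03, 0.08]]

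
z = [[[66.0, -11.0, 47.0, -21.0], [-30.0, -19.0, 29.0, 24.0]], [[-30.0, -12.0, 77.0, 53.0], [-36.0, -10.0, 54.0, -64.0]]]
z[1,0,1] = -12.0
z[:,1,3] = [24.0, -64.0]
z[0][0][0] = 66.0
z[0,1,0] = -30.0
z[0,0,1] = -11.0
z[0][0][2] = 47.0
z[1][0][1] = -12.0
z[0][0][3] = -21.0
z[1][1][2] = 54.0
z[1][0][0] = -30.0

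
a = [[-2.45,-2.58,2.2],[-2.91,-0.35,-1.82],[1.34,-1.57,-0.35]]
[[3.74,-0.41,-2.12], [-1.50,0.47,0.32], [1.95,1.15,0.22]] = a @ [[0.26, 0.2, 0.21], [-1.16, -0.45, 0.16], [0.63, -0.49, -0.54]]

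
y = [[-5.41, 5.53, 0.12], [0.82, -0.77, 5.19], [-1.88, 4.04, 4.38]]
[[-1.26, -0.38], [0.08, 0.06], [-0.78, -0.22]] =y @ [[0.11, 0.03], [-0.12, -0.04], [-0.02, -0.0]]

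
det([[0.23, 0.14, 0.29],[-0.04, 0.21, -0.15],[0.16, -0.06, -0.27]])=-0.029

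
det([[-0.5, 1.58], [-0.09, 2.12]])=-0.918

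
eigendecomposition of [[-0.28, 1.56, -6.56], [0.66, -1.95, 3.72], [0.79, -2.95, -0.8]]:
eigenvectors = [[(-0.96+0j),0.73+0.00j,0.73-0.00j], [-0.26+0.00j,(-0.44-0.2j),-0.44+0.20j], [(0.02+0j),0.05-0.48j,(0.05+0.48j)]]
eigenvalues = [(0.25+0j), (-1.64+3.95j), (-1.64-3.95j)]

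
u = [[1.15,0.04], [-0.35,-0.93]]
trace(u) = 0.22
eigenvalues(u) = [1.14, -0.92]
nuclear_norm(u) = 2.10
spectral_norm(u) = 1.28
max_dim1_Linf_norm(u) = 1.15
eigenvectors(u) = [[0.99,-0.02],[-0.17,1.00]]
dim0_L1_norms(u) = [1.5, 0.97]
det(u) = -1.06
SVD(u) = [[-0.82, 0.57],[0.57, 0.82]] @ diag([1.2753731740130356, 0.8276009104682733]) @ [[-0.90, -0.44], [0.44, -0.9]]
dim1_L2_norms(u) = [1.15, 0.99]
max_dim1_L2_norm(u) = 1.15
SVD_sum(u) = [[0.94, 0.46], [-0.65, -0.32]] + [[0.21,-0.42], [0.3,-0.61]]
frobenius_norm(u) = 1.52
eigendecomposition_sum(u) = [[1.15, 0.02], [-0.19, -0.0]] + [[0.00, 0.02],  [-0.16, -0.93]]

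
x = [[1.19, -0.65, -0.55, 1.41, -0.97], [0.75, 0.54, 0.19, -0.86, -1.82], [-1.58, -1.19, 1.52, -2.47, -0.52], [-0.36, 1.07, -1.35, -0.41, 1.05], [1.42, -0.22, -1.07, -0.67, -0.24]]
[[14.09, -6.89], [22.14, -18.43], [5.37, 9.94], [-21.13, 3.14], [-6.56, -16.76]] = x @[[-1.16, -11.77], [1.07, -4.07], [4.95, -1.97], [3.98, 3.82], [-13.69, 2.06]]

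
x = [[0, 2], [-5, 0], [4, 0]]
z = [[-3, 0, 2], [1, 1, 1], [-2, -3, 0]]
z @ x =[[8, -6], [-1, 2], [15, -4]]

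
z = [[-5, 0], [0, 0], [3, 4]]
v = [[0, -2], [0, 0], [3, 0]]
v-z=[[5, -2], [0, 0], [0, -4]]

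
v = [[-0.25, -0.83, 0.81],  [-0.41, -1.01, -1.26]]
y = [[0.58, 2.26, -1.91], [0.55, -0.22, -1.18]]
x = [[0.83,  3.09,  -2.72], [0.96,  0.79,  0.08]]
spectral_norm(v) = 1.67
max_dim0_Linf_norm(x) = 3.09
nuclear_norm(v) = 2.85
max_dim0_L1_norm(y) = 3.09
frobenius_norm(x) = 4.38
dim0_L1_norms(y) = [1.13, 2.48, 3.09]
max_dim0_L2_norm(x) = 3.19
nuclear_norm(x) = 5.27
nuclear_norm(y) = 4.20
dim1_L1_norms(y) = [4.75, 1.95]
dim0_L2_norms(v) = [0.48, 1.31, 1.5]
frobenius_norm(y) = 3.29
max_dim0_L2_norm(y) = 2.27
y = x + v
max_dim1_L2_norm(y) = 3.02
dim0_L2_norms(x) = [1.27, 3.19, 2.72]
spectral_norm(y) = 3.10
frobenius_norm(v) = 2.05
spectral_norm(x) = 4.26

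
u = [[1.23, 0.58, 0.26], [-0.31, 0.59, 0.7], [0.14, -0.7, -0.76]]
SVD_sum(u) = [[0.41, 0.72, 0.63], [0.28, 0.49, 0.43], [-0.35, -0.61, -0.54]] + [[0.82,-0.14,-0.37], [-0.59,0.1,0.27], [0.49,-0.08,-0.22]] + [[0.0, -0.0, 0.00], [0.0, -0.00, 0.00], [0.00, -0.0, 0.00]]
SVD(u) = [[-0.68, 0.73, 0.1],  [-0.46, -0.53, 0.72],  [0.58, 0.44, 0.69]] @ diag([1.5434122813758286, 1.2474645523105659, 0.0032742062946497807]) @ [[-0.39,-0.69,-0.61], [0.90,-0.15,-0.41], [0.19,-0.71,0.68]]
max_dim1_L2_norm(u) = 1.38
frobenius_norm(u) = 1.98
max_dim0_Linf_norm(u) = 1.23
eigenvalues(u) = [(1.09+0j), (-0.01+0.07j), (-0.01-0.07j)]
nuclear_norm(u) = 2.79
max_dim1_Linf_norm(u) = 1.23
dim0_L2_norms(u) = [1.28, 1.08, 1.07]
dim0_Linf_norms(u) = [1.23, 0.7, 0.76]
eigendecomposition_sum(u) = [[1.26+0.00j, (0.79+0j), (0.48+0j)], [-0.42-0.00j, (-0.27-0j), -0.16-0.00j], [(0.26+0j), 0.16+0.00j, 0.10+0.00j]] + [[(-0.01-0.01j), (-0.11-0.05j), (-0.11-0.04j)], [(0.06+0.03j), (0.43+0.13j), (0.43+0.08j)], [-0.06-0.02j, (-0.43-0.08j), -0.43-0.04j]] + [[-0.01+0.01j, -0.11+0.05j, -0.11+0.04j],[0.06-0.03j, 0.43-0.13j, (0.43-0.08j)],[(-0.06+0.02j), -0.43+0.08j, (-0.43+0.04j)]]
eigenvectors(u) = [[(0.93+0j), (0.18+0.02j), 0.18-0.02j], [(-0.31+0j), (-0.7+0j), -0.70-0.00j], [(0.19+0j), 0.69-0.06j, (0.69+0.06j)]]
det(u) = 0.01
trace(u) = 1.06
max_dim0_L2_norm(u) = 1.28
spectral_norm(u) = 1.54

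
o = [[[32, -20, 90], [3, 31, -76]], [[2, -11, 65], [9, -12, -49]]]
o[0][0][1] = -20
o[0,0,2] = 90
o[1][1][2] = -49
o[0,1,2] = -76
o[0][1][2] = -76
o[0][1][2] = -76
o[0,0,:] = [32, -20, 90]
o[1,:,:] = [[2, -11, 65], [9, -12, -49]]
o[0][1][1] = 31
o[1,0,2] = 65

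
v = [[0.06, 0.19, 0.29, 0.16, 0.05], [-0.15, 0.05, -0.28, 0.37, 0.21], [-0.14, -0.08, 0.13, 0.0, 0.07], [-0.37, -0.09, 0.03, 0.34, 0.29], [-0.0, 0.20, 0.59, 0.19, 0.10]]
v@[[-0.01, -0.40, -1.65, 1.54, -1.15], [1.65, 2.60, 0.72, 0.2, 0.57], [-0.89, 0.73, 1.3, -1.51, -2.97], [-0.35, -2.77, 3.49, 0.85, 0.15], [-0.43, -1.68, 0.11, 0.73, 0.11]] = [[-0.02, 0.15, 0.98, -0.13, -0.79], [0.11, -1.39, 1.23, 0.67, 1.11], [-0.28, -0.17, 0.35, -0.38, -0.26], [-0.42, -1.49, 1.80, -0.13, 0.37], [-0.3, 0.26, 1.59, -0.62, -1.60]]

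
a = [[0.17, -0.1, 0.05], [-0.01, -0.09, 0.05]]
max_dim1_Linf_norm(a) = 0.17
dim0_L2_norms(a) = [0.17, 0.13, 0.07]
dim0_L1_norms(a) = [0.18, 0.19, 0.1]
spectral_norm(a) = 0.21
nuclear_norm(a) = 0.30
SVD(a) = [[-0.96, -0.28], [-0.28, 0.96]] @ diag([0.21038441825372545, 0.08853471949490511]) @ [[-0.76, 0.58, -0.29],  [-0.65, -0.66, 0.38]]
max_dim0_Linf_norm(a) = 0.17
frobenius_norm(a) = 0.23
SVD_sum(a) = [[0.15, -0.12, 0.06], [0.04, -0.03, 0.02]] + [[0.02, 0.02, -0.01], [-0.05, -0.06, 0.03]]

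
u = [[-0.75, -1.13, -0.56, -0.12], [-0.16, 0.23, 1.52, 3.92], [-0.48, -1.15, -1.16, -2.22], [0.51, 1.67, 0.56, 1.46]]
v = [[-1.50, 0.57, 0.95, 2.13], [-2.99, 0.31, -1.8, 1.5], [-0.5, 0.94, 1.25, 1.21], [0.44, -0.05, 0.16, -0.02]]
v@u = [[1.66,4.29,1.80,3.42], [3.82,8.02,5.07,7.76], [0.24,1.36,0.94,2.74], [-0.41,-0.73,-0.52,-0.63]]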